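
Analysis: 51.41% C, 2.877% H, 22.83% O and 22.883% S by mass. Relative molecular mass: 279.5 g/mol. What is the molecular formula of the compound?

C12H8O4S2

Assume 100 g: 51.41 g C, 2.877 g H, 22.83 g O, 22.883 g S.
Moles — C: 51.41 / 12.01 = 4.281 mol; H: 2.877 / 1.008 = 2.854 mol; O: 22.83 / 16.00 = 1.427 mol; S: 22.883 / 32.07 = 0.7135 mol
Divide by the smallest (0.7135 mol S): C 5.999, H 4.000, O 2.000, S 1.000
≈ 6:4:2:1 → C6H4O2S
Empirical-formula mass = 140.16 g/mol
n = 279.5 / 140.16 = 1.99 ≈ 2
Molecular formula = (C6H4O2S)×2 = C12H8O4S2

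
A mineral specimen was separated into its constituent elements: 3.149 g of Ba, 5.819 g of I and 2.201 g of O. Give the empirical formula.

BaI2O6

Moles — Ba: 3.149 / 137.33 = 0.02293 mol; I: 5.819 / 126.90 = 0.04586 mol; O: 2.201 / 16.00 = 0.1376 mol
Smallest is Ba at 0.02293 mol; normalising gives Ba 1.000, I 2.000, O 5.999
Ratio ≈ 1:2:6, so the empirical formula is BaI2O6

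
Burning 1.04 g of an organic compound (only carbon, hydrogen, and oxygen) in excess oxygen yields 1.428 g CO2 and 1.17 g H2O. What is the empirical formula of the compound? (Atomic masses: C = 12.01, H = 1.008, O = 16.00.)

CH4O

mol C = 1.428 / 44.01 = 0.03245; mass C = 0.03245 × 12.01 = 0.3897 g
mol H = 2 × (1.17 / 18.02) = 0.1299; mass H = 0.1299 × 1.008 = 0.1309 g
mass O = 1.04 − (0.5206) = 0.5194 g → mol O = 0.03246
Smallest is C at 0.03245 mol; normalising gives C 1.000, H 4.002, O 1.001
→ CH4O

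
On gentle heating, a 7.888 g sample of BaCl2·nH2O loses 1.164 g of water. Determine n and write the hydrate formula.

Mass of anhydrous BaCl2 = 7.888 − 1.164 = 6.724 g
mol H2O = 1.164 / 18.02 = 0.06459
Molar mass of BaCl2 = 208.23 g/mol → mol BaCl2 = 6.724 / 208.23 = 0.03229
n = 0.06459 / 0.03229 = 2.00 ≈ 2 → BaCl2·2H2O

BaCl2·2H2O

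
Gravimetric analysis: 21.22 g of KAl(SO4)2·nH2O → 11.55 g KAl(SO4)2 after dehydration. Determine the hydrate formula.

KAl(SO4)2·12H2O

Mass of water lost = 21.22 − 11.55 = 9.67 g → 9.67 / 18.02 = 0.5366 mol H2O
Molar mass of KAl(SO4)2 = 258.22 g/mol → mol KAl(SO4)2 = 11.55 / 258.22 = 0.04473
n = 0.5366 / 0.04473 = 12.00 ≈ 12 → KAl(SO4)2·12H2O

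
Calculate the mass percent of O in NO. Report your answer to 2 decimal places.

53.32%

Molar mass = 1(14.01) + 1(16.00) = 30.010 g/mol
Mass of O per mole = 1 × 16.00 = 16.000 g
% O = 16.000 / 30.010 × 100 = 53.32%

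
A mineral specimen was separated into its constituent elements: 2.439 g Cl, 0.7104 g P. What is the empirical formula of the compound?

Cl3P

n(Cl) = 2.439/35.45 = 0.0688, n(P) = 0.7104/30.97 = 0.02294
Ratios (÷ 0.02294): Cl 2.999, P 1.000
Ratio ≈ 3:1, so the empirical formula is Cl3P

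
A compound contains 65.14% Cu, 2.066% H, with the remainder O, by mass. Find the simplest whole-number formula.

Assume 100 g: 65.14 g Cu, 2.066 g H, 32.794 g O.
Cu: 65.14 g ÷ 63.55 g/mol = 1.025 mol
H: 2.066 g ÷ 1.008 g/mol = 2.05 mol
O: 32.794 g ÷ 16.00 g/mol = 2.05 mol
Divide by the smallest (1.025 mol Cu): Cu 1.000, H 2.000, O 2.000
→ CuH2O2

CuH2O2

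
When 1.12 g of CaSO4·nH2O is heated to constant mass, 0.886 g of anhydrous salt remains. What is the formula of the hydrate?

Mass of water lost = 1.12 − 0.886 = 0.234 g → 0.234 / 18.02 = 0.01299 mol H2O
Molar mass of CaSO4 = 136.15 g/mol → mol CaSO4 = 0.886 / 136.15 = 0.006508
n = 0.01299 / 0.006508 = 2.00 ≈ 2 → CaSO4·2H2O

CaSO4·2H2O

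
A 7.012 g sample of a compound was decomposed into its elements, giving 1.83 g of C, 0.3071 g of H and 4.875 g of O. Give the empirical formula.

CH2O2

C: 1.83 g ÷ 12.01 g/mol = 0.1524 mol
H: 0.3071 g ÷ 1.008 g/mol = 0.3047 mol
O: 4.875 g ÷ 16.00 g/mol = 0.3047 mol
Smallest is C at 0.1524 mol; normalising gives C 1.000, H 1.999, O 2.000
→ CH2O2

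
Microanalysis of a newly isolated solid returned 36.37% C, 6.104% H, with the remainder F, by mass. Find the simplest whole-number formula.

CH2F

Assume 100 g: 36.37 g C, 6.104 g H, 57.526 g F.
Moles — C: 36.37 / 12.01 = 3.028 mol; H: 6.104 / 1.008 = 6.056 mol; F: 57.526 / 19.00 = 3.028 mol
Ratios (÷ 3.028): C 1.000, H 2.000, F 1.000
≈ 1:2:1 → CH2F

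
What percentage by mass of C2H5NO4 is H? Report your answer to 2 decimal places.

4.71%

Molar mass = 2(12.01) + 5(1.008) + 1(14.01) + 4(16.00) = 107.070 g/mol
Mass of H per mole = 5 × 1.008 = 5.040 g
% H = 5.040 / 107.070 × 100 = 4.71%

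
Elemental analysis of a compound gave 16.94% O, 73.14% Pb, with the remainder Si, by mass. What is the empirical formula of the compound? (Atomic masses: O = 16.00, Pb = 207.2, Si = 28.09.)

O3PbSi

Assume 100 g: 16.94 g O, 73.14 g Pb, 9.92 g Si.
Moles — O: 16.94 / 16.00 = 1.059 mol; Pb: 73.14 / 207.2 = 0.353 mol; Si: 9.92 / 28.09 = 0.3532 mol
Divide by the smallest (0.353 mol Pb): O 2.999, Pb 1.000, Si 1.000
≈ 3:1:1 → O3PbSi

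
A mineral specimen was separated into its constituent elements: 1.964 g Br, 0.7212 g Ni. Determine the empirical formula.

n(Br) = 1.964/79.90 = 0.02458, n(Ni) = 0.7212/58.69 = 0.01229
Divide by the smallest (0.01229 mol Ni): Br 2.000, Ni 1.000
→ Br2Ni

Br2Ni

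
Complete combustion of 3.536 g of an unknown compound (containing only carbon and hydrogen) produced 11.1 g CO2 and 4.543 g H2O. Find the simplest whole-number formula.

mol C = 11.1 / 44.01 = 0.2522; mass C = 0.2522 × 12.01 = 3.029 g
mol H = 2 × (4.543 / 18.02) = 0.5042; mass H = 0.5042 × 1.008 = 0.5083 g
Divide by the smallest (0.2522 mol C): C 1.000, H 1.999
→ CH2

CH2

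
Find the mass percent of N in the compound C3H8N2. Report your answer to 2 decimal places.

38.86%

Molar mass = 3(12.01) + 8(1.008) + 2(14.01) = 72.114 g/mol
Mass of N per mole = 2 × 14.01 = 28.020 g
% N = 28.020 / 72.114 × 100 = 38.86%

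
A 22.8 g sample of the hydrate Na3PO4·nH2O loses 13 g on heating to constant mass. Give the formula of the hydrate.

Na3PO4·12H2O

Mass of anhydrous Na3PO4 = 22.8 − 13 = 9.8 g
mol H2O = 13 / 18.02 = 0.7214
Molar mass of Na3PO4 = 163.94 g/mol → mol Na3PO4 = 9.8 / 163.94 = 0.05978
n = 0.7214 / 0.05978 = 12.07 ≈ 12 → Na3PO4·12H2O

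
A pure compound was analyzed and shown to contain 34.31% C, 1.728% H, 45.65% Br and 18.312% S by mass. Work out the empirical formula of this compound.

C5H3BrS

Assume 100 g: 34.31 g C, 1.728 g H, 45.65 g Br, 18.312 g S.
Moles — C: 34.31 / 12.01 = 2.857 mol; H: 1.728 / 1.008 = 1.714 mol; Br: 45.65 / 79.90 = 0.5713 mol; S: 18.312 / 32.07 = 0.571 mol
Smallest is S at 0.571 mol; normalising gives C 5.003, H 3.002, Br 1.001, S 1.000
→ C5H3BrS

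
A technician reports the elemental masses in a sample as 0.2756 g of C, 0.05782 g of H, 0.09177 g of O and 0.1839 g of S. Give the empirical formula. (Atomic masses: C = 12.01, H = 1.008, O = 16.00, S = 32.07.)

Moles — C: 0.2756 / 12.01 = 0.02295 mol; H: 0.05782 / 1.008 = 0.05736 mol; O: 0.09177 / 16.00 = 0.005736 mol; S: 0.1839 / 32.07 = 0.005734 mol
Smallest is S at 0.005734 mol; normalising gives C 4.002, H 10.003, O 1.000, S 1.000
≈ 4:10:1:1 → C4H10OS

C4H10OS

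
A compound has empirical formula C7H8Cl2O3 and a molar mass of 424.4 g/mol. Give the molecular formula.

C14H16Cl4O6

Empirical-formula mass = 211.03 g/mol
n = 424.4 / 211.03 = 2.01 ≈ 2
Molecular formula = (C7H8Cl2O3)2 = C14H16Cl4O6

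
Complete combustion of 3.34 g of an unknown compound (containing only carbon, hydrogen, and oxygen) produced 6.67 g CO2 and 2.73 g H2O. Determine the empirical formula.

C2H4O

mol C = 6.67 / 44.01 = 0.1516; mass C = 0.1516 × 12.01 = 1.820 g
mol H = 2 × (2.73 / 18.02) = 0.3030; mass H = 0.3030 × 1.008 = 0.3054 g
mass O = 3.34 − (2.126) = 1.214 g → mol O = 0.07590
Divide by the smallest (0.0759 mol O): C 1.997, H 3.992, O 1.000
→ C2H4O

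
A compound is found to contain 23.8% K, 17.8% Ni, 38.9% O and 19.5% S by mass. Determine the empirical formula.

Assume 100 g: 23.8 g K, 17.8 g Ni, 38.9 g O, 19.5 g S.
Moles — K: 23.8 / 39.10 = 0.6087 mol; Ni: 17.8 / 58.69 = 0.3033 mol; O: 38.9 / 16.00 = 2.431 mol; S: 19.5 / 32.07 = 0.608 mol
Divide by the smallest (0.3033 mol Ni): K 2.007, Ni 1.000, O 8.016, S 2.005
→ K2NiO8S2

K2NiO8S2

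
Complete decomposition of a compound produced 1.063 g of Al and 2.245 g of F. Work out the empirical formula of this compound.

AlF3

Al: 1.063 g ÷ 26.98 g/mol = 0.0394 mol
F: 2.245 g ÷ 19.00 g/mol = 0.1182 mol
Smallest is Al at 0.0394 mol; normalising gives Al 1.000, F 2.999
→ AlF3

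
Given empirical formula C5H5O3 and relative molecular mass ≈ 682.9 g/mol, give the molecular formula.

Empirical-formula mass = 113.09 g/mol
n = 682.9 / 113.09 = 6.04 ≈ 6
Molecular formula = (C5H5O3)6 = C30H30O18

C30H30O18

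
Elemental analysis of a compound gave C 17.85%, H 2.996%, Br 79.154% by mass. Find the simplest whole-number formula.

C3H6Br2

Assume 100 g: 17.85 g C, 2.996 g H, 79.154 g Br.
n(C) = 17.85/12.01 = 1.486, n(H) = 2.996/1.008 = 2.972, n(Br) = 79.154/79.90 = 0.9907
Ratios (÷ 0.9907): C 1.500, H 3.000, Br 1.000
Multiply by 2: C 3.00, H 6.00, Br 2.00 → C3H6Br2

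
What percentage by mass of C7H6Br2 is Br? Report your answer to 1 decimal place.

63.9%

Molar mass = 7(12.01) + 6(1.008) + 2(79.90) = 249.918 g/mol
Mass of Br per mole = 2 × 79.90 = 159.800 g
% Br = 159.800 / 249.918 × 100 = 63.9%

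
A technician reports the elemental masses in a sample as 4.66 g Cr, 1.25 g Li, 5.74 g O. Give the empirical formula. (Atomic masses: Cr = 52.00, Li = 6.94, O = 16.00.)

CrLi2O4

n(Cr) = 4.66/52.00 = 0.08962, n(Li) = 1.25/6.94 = 0.1801, n(O) = 5.74/16.00 = 0.3588
Ratios (÷ 0.08962): Cr 1.000, Li 2.010, O 4.003
≈ 1:2:4 → CrLi2O4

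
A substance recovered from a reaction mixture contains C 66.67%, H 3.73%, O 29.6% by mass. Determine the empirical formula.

Assume 100 g: 66.67 g C, 3.73 g H, 29.6 g O.
C: 66.67 g ÷ 12.01 g/mol = 5.551 mol
H: 3.73 g ÷ 1.008 g/mol = 3.7 mol
O: 29.6 g ÷ 16.00 g/mol = 1.85 mol
Divide by the smallest (1.85 mol O): C 3.001, H 2.000, O 1.000
→ C3H2O

C3H2O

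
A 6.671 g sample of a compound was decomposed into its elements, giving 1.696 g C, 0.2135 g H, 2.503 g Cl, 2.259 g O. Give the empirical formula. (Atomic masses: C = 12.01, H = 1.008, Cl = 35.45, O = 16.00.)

C2H3ClO2

C: 1.696 g ÷ 12.01 g/mol = 0.1412 mol
H: 0.2135 g ÷ 1.008 g/mol = 0.2118 mol
Cl: 2.503 g ÷ 35.45 g/mol = 0.07061 mol
O: 2.259 g ÷ 16.00 g/mol = 0.1412 mol
Divide by the smallest (0.07061 mol Cl): C 2.000, H 3.000, Cl 1.000, O 2.000
Ratio ≈ 2:3:1:2, so the empirical formula is C2H3ClO2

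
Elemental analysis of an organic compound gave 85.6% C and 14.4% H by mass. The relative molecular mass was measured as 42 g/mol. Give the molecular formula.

Assume 100 g: 85.6 g C, 14.4 g H.
C: 85.6 g ÷ 12.01 g/mol = 7.127 mol
H: 14.4 g ÷ 1.008 g/mol = 14.29 mol
Smallest is C at 7.127 mol; normalising gives C 1.000, H 2.004
≈ 1:2 → CH2
Empirical-formula mass = 14.03 g/mol
n = 42 / 14.03 = 2.99 ≈ 3
Molecular formula = (CH2)×3 = C3H6

C3H6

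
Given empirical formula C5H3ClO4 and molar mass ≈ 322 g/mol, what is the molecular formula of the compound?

Empirical-formula mass = 162.52 g/mol
n = 322 / 162.52 = 1.98 ≈ 2
Molecular formula = (C5H3ClO4)2 = C10H6Cl2O8

C10H6Cl2O8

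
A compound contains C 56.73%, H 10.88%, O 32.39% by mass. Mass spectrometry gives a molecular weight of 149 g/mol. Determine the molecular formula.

Assume 100 g: 56.73 g C, 10.88 g H, 32.39 g O.
C: 56.73 g ÷ 12.01 g/mol = 4.724 mol
H: 10.88 g ÷ 1.008 g/mol = 10.79 mol
O: 32.39 g ÷ 16.00 g/mol = 2.024 mol
Smallest is O at 2.024 mol; normalising gives C 2.333, H 5.332, O 1.000
Scaling by 3: C 7.00, H 16.00, O 3.00 → C7H16O3
Empirical-formula mass = 148.20 g/mol
n = 149 / 148.20 = 1.01 ≈ 1
Molecular formula = empirical formula = C7H16O3

C7H16O3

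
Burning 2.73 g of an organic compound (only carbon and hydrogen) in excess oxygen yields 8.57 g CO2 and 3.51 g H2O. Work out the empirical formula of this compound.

CH2

mol C = 8.57 / 44.01 = 0.1947; mass C = 0.1947 × 12.01 = 2.339 g
mol H = 2 × (3.51 / 18.02) = 0.3896; mass H = 0.3896 × 1.008 = 0.3927 g
Divide by the smallest (0.1947 mol C): C 1.000, H 2.001
≈ 1:2 → CH2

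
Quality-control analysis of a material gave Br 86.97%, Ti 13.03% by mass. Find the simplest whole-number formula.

Br4Ti

Assume 100 g: 86.97 g Br, 13.03 g Ti.
Moles — Br: 86.97 / 79.90 = 1.088 mol; Ti: 13.03 / 47.87 = 0.2722 mol
Divide by the smallest (0.2722 mol Ti): Br 3.999, Ti 1.000
→ Br4Ti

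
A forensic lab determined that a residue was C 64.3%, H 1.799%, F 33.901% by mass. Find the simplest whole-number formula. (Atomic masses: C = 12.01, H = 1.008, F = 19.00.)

C3HF

Assume 100 g: 64.3 g C, 1.799 g H, 33.901 g F.
Moles — C: 64.3 / 12.01 = 5.354 mol; H: 1.799 / 1.008 = 1.785 mol; F: 33.901 / 19.00 = 1.784 mol
Smallest is F at 1.784 mol; normalising gives C 3.001, H 1.000, F 1.000
Ratio ≈ 3:1:1, so the empirical formula is C3HF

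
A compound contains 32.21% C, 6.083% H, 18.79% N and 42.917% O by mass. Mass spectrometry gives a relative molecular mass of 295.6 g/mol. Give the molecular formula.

C8H18N4O8

Assume 100 g: 32.21 g C, 6.083 g H, 18.79 g N, 42.917 g O.
n(C) = 32.21/12.01 = 2.682, n(H) = 6.083/1.008 = 6.035, n(N) = 18.79/14.01 = 1.341, n(O) = 42.917/16.00 = 2.682
Divide by the smallest (1.341 mol N): C 2.000, H 4.500, N 1.000, O 2.000
Multiply by 2: C 4.00, H 9.00, N 2.00, O 4.00 → C4H9N2O4
Empirical-formula mass = 149.13 g/mol
n = 295.6 / 149.13 = 1.98 ≈ 2
Molecular formula = (C4H9N2O4)×2 = C8H18N4O8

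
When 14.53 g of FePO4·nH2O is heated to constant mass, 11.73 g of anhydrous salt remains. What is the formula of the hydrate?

FePO4·2H2O

Mass of water lost = 14.53 − 11.73 = 2.8 g → 2.8 / 18.02 = 0.1554 mol H2O
Molar mass of FePO4 = 150.82 g/mol → mol FePO4 = 11.73 / 150.82 = 0.07777
n = 0.1554 / 0.07777 = 2.00 ≈ 2 → FePO4·2H2O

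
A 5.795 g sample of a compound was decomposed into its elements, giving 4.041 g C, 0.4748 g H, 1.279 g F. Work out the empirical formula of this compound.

C5H7F

Moles — C: 4.041 / 12.01 = 0.3365 mol; H: 0.4748 / 1.008 = 0.471 mol; F: 1.279 / 19.00 = 0.06732 mol
Ratios (÷ 0.06732): C 4.998, H 6.997, F 1.000
≈ 5:7:1 → C5H7F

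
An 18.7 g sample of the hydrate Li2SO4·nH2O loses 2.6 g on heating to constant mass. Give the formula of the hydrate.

Mass of anhydrous Li2SO4 = 18.7 − 2.6 = 16.1 g
mol H2O = 2.6 / 18.02 = 0.1443
Molar mass of Li2SO4 = 109.95 g/mol → mol Li2SO4 = 16.1 / 109.95 = 0.1464
n = 0.1443 / 0.1464 = 0.99 ≈ 1 → Li2SO4·H2O

Li2SO4·H2O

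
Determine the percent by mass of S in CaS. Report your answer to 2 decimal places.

44.45%

Molar mass = 1(40.08) + 1(32.07) = 72.150 g/mol
Mass of S per mole = 1 × 32.07 = 32.070 g
% S = 32.070 / 72.150 × 100 = 44.45%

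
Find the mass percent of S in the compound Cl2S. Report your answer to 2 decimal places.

Molar mass = 2(35.45) + 1(32.07) = 102.970 g/mol
Mass of S per mole = 1 × 32.07 = 32.070 g
% S = 32.070 / 102.970 × 100 = 31.14%

31.14%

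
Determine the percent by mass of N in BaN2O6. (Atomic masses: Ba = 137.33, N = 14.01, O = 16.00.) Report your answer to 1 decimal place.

10.7%

Molar mass = 1(137.33) + 2(14.01) + 6(16.00) = 261.350 g/mol
Mass of N per mole = 2 × 14.01 = 28.020 g
% N = 28.020 / 261.350 × 100 = 10.7%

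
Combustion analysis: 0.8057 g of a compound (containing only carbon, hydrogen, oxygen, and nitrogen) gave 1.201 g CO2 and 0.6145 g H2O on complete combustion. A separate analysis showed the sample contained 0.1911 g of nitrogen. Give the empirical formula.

mol C = 1.201 / 44.01 = 0.02729; mass C = 0.02729 × 12.01 = 0.3277 g
mol H = 2 × (0.6145 / 18.02) = 0.06820; mass H = 0.06820 × 1.008 = 0.06875 g
mol N = 0.1911 / 14.01 = 0.01364
mass O = 0.8057 − (0.5876) = 0.2181 g → mol O = 0.01363
Divide by the smallest (0.01363 mol O): C 2.002, H 5.003, N 1.001, O 1.000
→ C2H5NO

C2H5NO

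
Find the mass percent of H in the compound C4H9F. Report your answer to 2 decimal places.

11.92%

Molar mass = 4(12.01) + 9(1.008) + 1(19.00) = 76.112 g/mol
Mass of H per mole = 9 × 1.008 = 9.072 g
% H = 9.072 / 76.112 × 100 = 11.92%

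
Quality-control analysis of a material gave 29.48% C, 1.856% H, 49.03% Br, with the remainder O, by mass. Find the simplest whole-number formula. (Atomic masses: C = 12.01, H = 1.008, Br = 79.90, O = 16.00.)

C4H3BrO2

Assume 100 g: 29.48 g C, 1.856 g H, 49.03 g Br, 19.634 g O.
C: 29.48 g ÷ 12.01 g/mol = 2.455 mol
H: 1.856 g ÷ 1.008 g/mol = 1.841 mol
Br: 49.03 g ÷ 79.90 g/mol = 0.6136 mol
O: 19.634 g ÷ 16.00 g/mol = 1.227 mol
Divide by the smallest (0.6136 mol Br): C 4.000, H 3.001, Br 1.000, O 2.000
→ C4H3BrO2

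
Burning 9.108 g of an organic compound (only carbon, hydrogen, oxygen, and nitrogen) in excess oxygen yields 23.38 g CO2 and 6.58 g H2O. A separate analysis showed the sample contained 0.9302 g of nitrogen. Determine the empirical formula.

mol C = 23.38 / 44.01 = 0.5312; mass C = 0.5312 × 12.01 = 6.380 g
mol H = 2 × (6.58 / 18.02) = 0.7303; mass H = 0.7303 × 1.008 = 0.7361 g
mol N = 0.9302 / 14.01 = 0.06640
mass O = 9.108 − (8.047) = 1.061 g → mol O = 0.06634
Ratios (÷ 0.06634): C 8.008, H 11.009, N 1.001, O 1.000
→ C8H11NO

C8H11NO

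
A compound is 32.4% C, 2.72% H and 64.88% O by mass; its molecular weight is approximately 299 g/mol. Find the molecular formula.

C8H8O12

Assume 100 g: 32.4 g C, 2.72 g H, 64.88 g O.
n(C) = 32.4/12.01 = 2.698, n(H) = 2.72/1.008 = 2.698, n(O) = 64.88/16.00 = 4.055
Ratios (÷ 2.698): C 1.000, H 1.000, O 1.503
Multiply by 2: C 2.00, H 2.00, O 3.01 → C2H2O3
Empirical-formula mass = 74.04 g/mol
n = 299 / 74.04 = 4.04 ≈ 4
Molecular formula = (C2H2O3)×4 = C8H8O12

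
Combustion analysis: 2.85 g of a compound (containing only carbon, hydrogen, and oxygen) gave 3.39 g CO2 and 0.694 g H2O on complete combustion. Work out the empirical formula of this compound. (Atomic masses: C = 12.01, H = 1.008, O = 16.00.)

C2H2O3

mol C = 3.39 / 44.01 = 0.07703; mass C = 0.07703 × 12.01 = 0.9251 g
mol H = 2 × (0.694 / 18.02) = 0.07703; mass H = 0.07703 × 1.008 = 0.07764 g
mass O = 2.85 − (1.003) = 1.847 g → mol O = 0.1155
Ratios (÷ 0.07703): C 1.000, H 1.000, O 1.499
Scaling by 2: C 2.00, H 2.00, O 3.00 → C2H2O3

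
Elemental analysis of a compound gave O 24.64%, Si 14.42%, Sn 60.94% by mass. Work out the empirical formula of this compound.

O3SiSn

Assume 100 g: 24.64 g O, 14.42 g Si, 60.94 g Sn.
n(O) = 24.64/16.00 = 1.54, n(Si) = 14.42/28.09 = 0.5133, n(Sn) = 60.94/118.71 = 0.5134
Divide by the smallest (0.5133 mol Si): O 3.000, Si 1.000, Sn 1.000
≈ 3:1:1 → O3SiSn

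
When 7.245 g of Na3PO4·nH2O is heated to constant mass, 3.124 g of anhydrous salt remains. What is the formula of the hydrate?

Mass of water lost = 7.245 − 3.124 = 4.121 g → 4.121 / 18.02 = 0.2287 mol H2O
Molar mass of Na3PO4 = 163.94 g/mol → mol Na3PO4 = 3.124 / 163.94 = 0.01906
n = 0.2287 / 0.01906 = 12.00 ≈ 12 → Na3PO4·12H2O

Na3PO4·12H2O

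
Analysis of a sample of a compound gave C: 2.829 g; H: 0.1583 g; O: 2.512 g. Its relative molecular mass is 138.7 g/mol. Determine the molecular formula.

C: 2.829 g ÷ 12.01 g/mol = 0.2356 mol
H: 0.1583 g ÷ 1.008 g/mol = 0.157 mol
O: 2.512 g ÷ 16.00 g/mol = 0.157 mol
Smallest is O at 0.157 mol; normalising gives C 1.500, H 1.000, O 1.000
×2: C 3.00, H 2.00, O 2.00 → C3H2O2
Empirical-formula mass = 70.05 g/mol
n = 138.7 / 70.05 = 1.98 ≈ 2
Molecular formula = (C3H2O2)×2 = C6H4O4

C6H4O4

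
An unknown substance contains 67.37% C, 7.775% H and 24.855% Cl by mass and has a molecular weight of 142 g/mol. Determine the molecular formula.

Assume 100 g: 67.37 g C, 7.775 g H, 24.855 g Cl.
n(C) = 67.37/12.01 = 5.609, n(H) = 7.775/1.008 = 7.713, n(Cl) = 24.855/35.45 = 0.7011
Divide by the smallest (0.7011 mol Cl): C 8.001, H 11.001, Cl 1.000
→ C8H11Cl
Empirical-formula mass = 142.62 g/mol
n = 142 / 142.62 = 1.00 ≈ 1
Molecular formula = empirical formula = C8H11Cl

C8H11Cl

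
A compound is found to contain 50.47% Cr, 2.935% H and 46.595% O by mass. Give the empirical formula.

Assume 100 g: 50.47 g Cr, 2.935 g H, 46.595 g O.
Moles — Cr: 50.47 / 52.00 = 0.9706 mol; H: 2.935 / 1.008 = 2.912 mol; O: 46.595 / 16.00 = 2.912 mol
Divide by the smallest (0.9706 mol Cr): Cr 1.000, H 3.000, O 3.000
Ratio ≈ 1:3:3, so the empirical formula is CrH3O3

CrH3O3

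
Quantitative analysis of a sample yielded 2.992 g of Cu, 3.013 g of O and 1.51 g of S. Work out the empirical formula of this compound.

Moles — Cu: 2.992 / 63.55 = 0.04708 mol; O: 3.013 / 16.00 = 0.1883 mol; S: 1.51 / 32.07 = 0.04708 mol
Ratios (÷ 0.04708): Cu 1.000, O 4.000, S 1.000
Ratio ≈ 1:4:1, so the empirical formula is CuO4S

CuO4S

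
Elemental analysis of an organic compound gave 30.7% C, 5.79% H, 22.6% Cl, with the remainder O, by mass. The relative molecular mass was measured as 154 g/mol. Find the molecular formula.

C4H9ClO4

Assume 100 g: 30.7 g C, 5.79 g H, 22.6 g Cl, 40.91 g O.
C: 30.7 g ÷ 12.01 g/mol = 2.556 mol
H: 5.79 g ÷ 1.008 g/mol = 5.744 mol
Cl: 22.6 g ÷ 35.45 g/mol = 0.6375 mol
O: 40.91 g ÷ 16.00 g/mol = 2.557 mol
Ratios (÷ 0.6375): C 4.010, H 9.010, Cl 1.000, O 4.011
Ratio ≈ 4:9:1:4, so the empirical formula is C4H9ClO4
Empirical-formula mass = 156.56 g/mol
n = 154 / 156.56 = 0.98 ≈ 1
Molecular formula = empirical formula = C4H9ClO4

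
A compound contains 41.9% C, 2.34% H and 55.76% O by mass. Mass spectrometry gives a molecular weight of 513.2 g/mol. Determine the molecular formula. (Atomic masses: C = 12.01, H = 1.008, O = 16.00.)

Assume 100 g: 41.9 g C, 2.34 g H, 55.76 g O.
Moles — C: 41.9 / 12.01 = 3.489 mol; H: 2.34 / 1.008 = 2.321 mol; O: 55.76 / 16.00 = 3.485 mol
Ratios (÷ 2.321): C 1.503, H 1.000, O 1.501
×2: C 3.01, H 2.00, O 3.00 → C3H2O3
Empirical-formula mass = 86.05 g/mol
n = 513.2 / 86.05 = 5.96 ≈ 6
Molecular formula = (C3H2O3)×6 = C18H12O18

C18H12O18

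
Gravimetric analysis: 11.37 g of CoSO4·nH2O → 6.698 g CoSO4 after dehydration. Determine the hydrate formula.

CoSO4·6H2O

Mass of water lost = 11.37 − 6.698 = 4.672 g → 4.672 / 18.02 = 0.2593 mol H2O
Molar mass of CoSO4 = 155.00 g/mol → mol CoSO4 = 6.698 / 155.00 = 0.04321
n = 0.2593 / 0.04321 = 6.00 ≈ 6 → CoSO4·6H2O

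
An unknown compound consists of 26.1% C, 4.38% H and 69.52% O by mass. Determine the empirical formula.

CH2O2

Assume 100 g: 26.1 g C, 4.38 g H, 69.52 g O.
n(C) = 26.1/12.01 = 2.173, n(H) = 4.38/1.008 = 4.345, n(O) = 69.52/16.00 = 4.345
Smallest is C at 2.173 mol; normalising gives C 1.000, H 1.999, O 1.999
→ CH2O2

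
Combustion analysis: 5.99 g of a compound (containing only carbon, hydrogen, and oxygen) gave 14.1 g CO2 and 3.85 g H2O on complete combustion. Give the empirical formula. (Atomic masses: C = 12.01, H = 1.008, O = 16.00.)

C3H4O

mol C = 14.1 / 44.01 = 0.3204; mass C = 0.3204 × 12.01 = 3.848 g
mol H = 2 × (3.85 / 18.02) = 0.4273; mass H = 0.4273 × 1.008 = 0.4307 g
mass O = 5.99 − (4.279) = 1.711 g → mol O = 0.1070
Divide by the smallest (0.107 mol O): C 2.995, H 3.995, O 1.000
→ C3H4O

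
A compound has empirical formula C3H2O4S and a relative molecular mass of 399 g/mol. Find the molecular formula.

Empirical-formula mass = 134.12 g/mol
n = 399 / 134.12 = 2.98 ≈ 3
Molecular formula = (C3H2O4S)3 = C9H6O12S3

C9H6O12S3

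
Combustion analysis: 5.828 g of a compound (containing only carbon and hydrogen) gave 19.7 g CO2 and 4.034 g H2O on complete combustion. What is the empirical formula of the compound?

CH

mol C = 19.7 / 44.01 = 0.4476; mass C = 0.4476 × 12.01 = 5.376 g
mol H = 2 × (4.034 / 18.02) = 0.4477; mass H = 0.4477 × 1.008 = 0.4513 g
Smallest is C at 0.4476 mol; normalising gives C 1.000, H 1.000
Ratio ≈ 1:1, so the empirical formula is CH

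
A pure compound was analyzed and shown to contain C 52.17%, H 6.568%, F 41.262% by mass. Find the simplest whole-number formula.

C2H3F

Assume 100 g: 52.17 g C, 6.568 g H, 41.262 g F.
n(C) = 52.17/12.01 = 4.344, n(H) = 6.568/1.008 = 6.516, n(F) = 41.262/19.00 = 2.172
Divide by the smallest (2.172 mol F): C 2.000, H 3.000, F 1.000
≈ 2:3:1 → C2H3F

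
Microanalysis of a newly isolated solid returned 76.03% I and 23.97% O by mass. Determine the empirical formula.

I2O5

Assume 100 g: 76.03 g I, 23.97 g O.
n(I) = 76.03/126.90 = 0.5991, n(O) = 23.97/16.00 = 1.498
Smallest is I at 0.5991 mol; normalising gives I 1.000, O 2.500
×2: I 2.00, O 5.00 → I2O5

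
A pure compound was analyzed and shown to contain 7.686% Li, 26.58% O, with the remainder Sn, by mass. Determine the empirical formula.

Assume 100 g: 7.686 g Li, 26.58 g O, 65.734 g Sn.
Moles — Li: 7.686 / 6.94 = 1.107 mol; O: 26.58 / 16.00 = 1.661 mol; Sn: 65.734 / 118.71 = 0.5537 mol
Ratios (÷ 0.5537): Li 2.000, O 3.000, Sn 1.000
Ratio ≈ 2:3:1, so the empirical formula is Li2O3Sn

Li2O3Sn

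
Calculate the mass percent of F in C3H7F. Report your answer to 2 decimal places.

30.60%

Molar mass = 3(12.01) + 7(1.008) + 1(19.00) = 62.086 g/mol
Mass of F per mole = 1 × 19.00 = 19.000 g
% F = 19.000 / 62.086 × 100 = 30.60%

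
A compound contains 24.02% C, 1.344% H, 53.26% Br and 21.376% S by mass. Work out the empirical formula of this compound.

C3H2BrS

Assume 100 g: 24.02 g C, 1.344 g H, 53.26 g Br, 21.376 g S.
Moles — C: 24.02 / 12.01 = 2 mol; H: 1.344 / 1.008 = 1.333 mol; Br: 53.26 / 79.90 = 0.6666 mol; S: 21.376 / 32.07 = 0.6665 mol
Divide by the smallest (0.6665 mol S): C 3.001, H 2.000, Br 1.000, S 1.000
→ C3H2BrS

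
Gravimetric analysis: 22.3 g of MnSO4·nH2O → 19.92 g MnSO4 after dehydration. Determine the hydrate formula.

Mass of water lost = 22.3 − 19.92 = 2.38 g → 2.38 / 18.02 = 0.1321 mol H2O
Molar mass of MnSO4 = 151.01 g/mol → mol MnSO4 = 19.92 / 151.01 = 0.1319
n = 0.1321 / 0.1319 = 1.00 ≈ 1 → MnSO4·H2O

MnSO4·H2O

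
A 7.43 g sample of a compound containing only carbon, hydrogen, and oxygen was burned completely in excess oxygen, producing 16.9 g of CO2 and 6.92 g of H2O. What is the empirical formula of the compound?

mol C = 16.9 / 44.01 = 0.3840; mass C = 0.3840 × 12.01 = 4.612 g
mol H = 2 × (6.92 / 18.02) = 0.7680; mass H = 0.7680 × 1.008 = 0.7742 g
mass O = 7.43 − (5.386) = 2.044 g → mol O = 0.1277
Divide by the smallest (0.1277 mol O): C 3.006, H 6.012, O 1.000
→ C3H6O

C3H6O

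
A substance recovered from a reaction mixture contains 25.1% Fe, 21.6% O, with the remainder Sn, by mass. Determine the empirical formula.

FeO3Sn

Assume 100 g: 25.1 g Fe, 21.6 g O, 53.3 g Sn.
Moles — Fe: 25.1 / 55.85 = 0.4494 mol; O: 21.6 / 16.00 = 1.35 mol; Sn: 53.3 / 118.71 = 0.449 mol
Divide by the smallest (0.449 mol Sn): Fe 1.001, O 3.007, Sn 1.000
→ FeO3Sn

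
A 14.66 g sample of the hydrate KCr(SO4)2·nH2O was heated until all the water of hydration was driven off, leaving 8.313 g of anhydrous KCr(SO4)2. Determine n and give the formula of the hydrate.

KCr(SO4)2·12H2O

Mass of water lost = 14.66 − 8.313 = 6.347 g → 6.347 / 18.02 = 0.3522 mol H2O
Molar mass of KCr(SO4)2 = 283.24 g/mol → mol KCr(SO4)2 = 8.313 / 283.24 = 0.02935
n = 0.3522 / 0.02935 = 12.00 ≈ 12 → KCr(SO4)2·12H2O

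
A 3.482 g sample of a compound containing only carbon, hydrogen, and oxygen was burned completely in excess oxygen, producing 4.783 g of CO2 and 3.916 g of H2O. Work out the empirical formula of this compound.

mol C = 4.783 / 44.01 = 0.1087; mass C = 0.1087 × 12.01 = 1.305 g
mol H = 2 × (3.916 / 18.02) = 0.4346; mass H = 0.4346 × 1.008 = 0.4381 g
mass O = 3.482 − (1.743) = 1.739 g → mol O = 0.1087
Smallest is O at 0.1087 mol; normalising gives C 1.000, H 4.000, O 1.000
Ratio ≈ 1:4:1, so the empirical formula is CH4O

CH4O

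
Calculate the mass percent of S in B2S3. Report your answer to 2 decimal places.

Molar mass = 2(10.81) + 3(32.07) = 117.830 g/mol
Mass of S per mole = 3 × 32.07 = 96.210 g
% S = 96.210 / 117.830 × 100 = 81.65%

81.65%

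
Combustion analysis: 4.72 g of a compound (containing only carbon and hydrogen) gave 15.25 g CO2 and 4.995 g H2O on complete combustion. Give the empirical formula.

C5H8

mol C = 15.25 / 44.01 = 0.3465; mass C = 0.3465 × 12.01 = 4.162 g
mol H = 2 × (4.995 / 18.02) = 0.5544; mass H = 0.5544 × 1.008 = 0.5588 g
Ratios (÷ 0.3465): C 1.000, H 1.600
Multiply by 5: C 5.00, H 8.00 → C5H8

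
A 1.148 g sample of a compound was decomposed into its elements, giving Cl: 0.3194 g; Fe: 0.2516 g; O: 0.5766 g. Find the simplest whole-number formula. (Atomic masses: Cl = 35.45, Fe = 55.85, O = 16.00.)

Cl2FeO8

Moles — Cl: 0.3194 / 35.45 = 0.00901 mol; Fe: 0.2516 / 55.85 = 0.004505 mol; O: 0.5766 / 16.00 = 0.03604 mol
Ratios (÷ 0.004505): Cl 2.000, Fe 1.000, O 8.000
Ratio ≈ 2:1:8, so the empirical formula is Cl2FeO8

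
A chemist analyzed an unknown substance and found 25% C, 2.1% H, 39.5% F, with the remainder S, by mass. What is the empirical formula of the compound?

C2H2F2S

Assume 100 g: 25 g C, 2.1 g H, 39.5 g F, 33.4 g S.
C: 25 g ÷ 12.01 g/mol = 2.082 mol
H: 2.1 g ÷ 1.008 g/mol = 2.083 mol
F: 39.5 g ÷ 19.00 g/mol = 2.079 mol
S: 33.4 g ÷ 32.07 g/mol = 1.041 mol
Smallest is S at 1.041 mol; normalising gives C 1.999, H 2.000, F 1.996, S 1.000
≈ 2:2:2:1 → C2H2F2S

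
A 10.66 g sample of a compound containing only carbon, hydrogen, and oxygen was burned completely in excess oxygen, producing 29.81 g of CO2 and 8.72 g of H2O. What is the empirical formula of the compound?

mol C = 29.81 / 44.01 = 0.6773; mass C = 0.6773 × 12.01 = 8.135 g
mol H = 2 × (8.72 / 18.02) = 0.9678; mass H = 0.9678 × 1.008 = 0.9756 g
mass O = 10.66 − (9.110) = 1.550 g → mol O = 0.09684
Ratios (÷ 0.09684): C 6.994, H 9.993, O 1.000
Ratio ≈ 7:10:1, so the empirical formula is C7H10O

C7H10O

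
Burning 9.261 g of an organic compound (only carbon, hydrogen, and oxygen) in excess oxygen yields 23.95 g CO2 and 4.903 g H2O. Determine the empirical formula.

C4H4O

mol C = 23.95 / 44.01 = 0.5442; mass C = 0.5442 × 12.01 = 6.536 g
mol H = 2 × (4.903 / 18.02) = 0.5442; mass H = 0.5442 × 1.008 = 0.5485 g
mass O = 9.261 − (7.084) = 2.177 g → mol O = 0.1360
Divide by the smallest (0.136 mol O): C 4.000, H 4.000, O 1.000
≈ 4:4:1 → C4H4O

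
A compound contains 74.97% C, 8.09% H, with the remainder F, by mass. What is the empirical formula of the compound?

C7H9F

Assume 100 g: 74.97 g C, 8.09 g H, 16.94 g F.
C: 74.97 g ÷ 12.01 g/mol = 6.242 mol
H: 8.09 g ÷ 1.008 g/mol = 8.026 mol
F: 16.94 g ÷ 19.00 g/mol = 0.8916 mol
Ratios (÷ 0.8916): C 7.001, H 9.002, F 1.000
≈ 7:9:1 → C7H9F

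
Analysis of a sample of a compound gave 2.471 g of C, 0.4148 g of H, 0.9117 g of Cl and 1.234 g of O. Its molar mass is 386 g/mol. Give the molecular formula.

C16H32Cl2O6

Moles — C: 2.471 / 12.01 = 0.2057 mol; H: 0.4148 / 1.008 = 0.4115 mol; Cl: 0.9117 / 35.45 = 0.02572 mol; O: 1.234 / 16.00 = 0.07712 mol
Ratios (÷ 0.02572): C 8.000, H 16.001, Cl 1.000, O 2.999
Ratio ≈ 8:16:1:3, so the empirical formula is C8H16ClO3
Empirical-formula mass = 195.66 g/mol
n = 386 / 195.66 = 1.97 ≈ 2
Molecular formula = (C8H16ClO3)×2 = C16H32Cl2O6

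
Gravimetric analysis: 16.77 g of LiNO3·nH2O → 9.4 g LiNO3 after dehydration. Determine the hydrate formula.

Mass of water lost = 16.77 − 9.4 = 7.37 g → 7.37 / 18.02 = 0.409 mol H2O
Molar mass of LiNO3 = 68.95 g/mol → mol LiNO3 = 9.4 / 68.95 = 0.1363
n = 0.409 / 0.1363 = 3.00 ≈ 3 → LiNO3·3H2O

LiNO3·3H2O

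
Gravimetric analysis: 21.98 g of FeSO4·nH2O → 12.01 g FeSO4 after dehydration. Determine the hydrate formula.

FeSO4·7H2O

Mass of water lost = 21.98 − 12.01 = 9.97 g → 9.97 / 18.02 = 0.5533 mol H2O
Molar mass of FeSO4 = 151.92 g/mol → mol FeSO4 = 12.01 / 151.92 = 0.07905
n = 0.5533 / 0.07905 = 7.00 ≈ 7 → FeSO4·7H2O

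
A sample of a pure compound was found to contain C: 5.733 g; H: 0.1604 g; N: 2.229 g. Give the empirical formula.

C3HN

Moles — C: 5.733 / 12.01 = 0.4774 mol; H: 0.1604 / 1.008 = 0.1591 mol; N: 2.229 / 14.01 = 0.1591 mol
Divide by the smallest (0.1591 mol N): C 3.000, H 1.000, N 1.000
≈ 3:1:1 → C3HN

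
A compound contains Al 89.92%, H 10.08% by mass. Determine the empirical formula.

Assume 100 g: 89.92 g Al, 10.08 g H.
Al: 89.92 g ÷ 26.98 g/mol = 3.333 mol
H: 10.08 g ÷ 1.008 g/mol = 10 mol
Divide by the smallest (3.333 mol Al): Al 1.000, H 3.000
→ AlH3

AlH3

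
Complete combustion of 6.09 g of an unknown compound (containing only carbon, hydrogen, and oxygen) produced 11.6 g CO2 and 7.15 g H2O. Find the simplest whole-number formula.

mol C = 11.6 / 44.01 = 0.2636; mass C = 0.2636 × 12.01 = 3.166 g
mol H = 2 × (7.15 / 18.02) = 0.7936; mass H = 0.7936 × 1.008 = 0.7999 g
mass O = 6.09 − (3.965) = 2.125 g → mol O = 0.1328
Divide by the smallest (0.1328 mol O): C 1.985, H 5.976, O 1.000
→ C2H6O

C2H6O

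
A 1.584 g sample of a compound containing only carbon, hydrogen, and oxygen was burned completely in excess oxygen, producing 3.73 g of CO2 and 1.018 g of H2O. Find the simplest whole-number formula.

mol C = 3.73 / 44.01 = 0.08475; mass C = 0.08475 × 12.01 = 1.018 g
mol H = 2 × (1.018 / 18.02) = 0.1130; mass H = 0.1130 × 1.008 = 0.1139 g
mass O = 1.584 − (1.132) = 0.4522 g → mol O = 0.02826
Ratios (÷ 0.02826): C 2.999, H 3.998, O 1.000
≈ 3:4:1 → C3H4O

C3H4O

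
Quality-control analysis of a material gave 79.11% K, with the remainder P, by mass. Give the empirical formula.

K3P

Assume 100 g: 79.11 g K, 20.89 g P.
n(K) = 79.11/39.10 = 2.023, n(P) = 20.89/30.97 = 0.6745
Divide by the smallest (0.6745 mol P): K 3.000, P 1.000
Ratio ≈ 3:1, so the empirical formula is K3P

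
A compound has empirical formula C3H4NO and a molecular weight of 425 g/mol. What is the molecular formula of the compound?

C18H24N6O6

Empirical-formula mass = 70.07 g/mol
n = 425 / 70.07 = 6.07 ≈ 6
Molecular formula = (C3H4NO)6 = C18H24N6O6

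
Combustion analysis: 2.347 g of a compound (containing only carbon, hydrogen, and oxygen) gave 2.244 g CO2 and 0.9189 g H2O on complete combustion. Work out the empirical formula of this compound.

mol C = 2.244 / 44.01 = 0.05099; mass C = 0.05099 × 12.01 = 0.6124 g
mol H = 2 × (0.9189 / 18.02) = 0.1020; mass H = 0.1020 × 1.008 = 0.1028 g
mass O = 2.347 − (0.7152) = 1.632 g → mol O = 0.1020
Smallest is C at 0.05099 mol; normalising gives C 1.000, H 2.000, O 2.000
Ratio ≈ 1:2:2, so the empirical formula is CH2O2

CH2O2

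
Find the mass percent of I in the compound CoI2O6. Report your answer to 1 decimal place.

62.1%

Molar mass = 1(58.93) + 2(126.90) + 6(16.00) = 408.730 g/mol
Mass of I per mole = 2 × 126.90 = 253.800 g
% I = 253.800 / 408.730 × 100 = 62.1%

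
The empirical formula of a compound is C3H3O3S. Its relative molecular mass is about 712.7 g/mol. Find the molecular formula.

Empirical-formula mass = 119.12 g/mol
n = 712.7 / 119.12 = 5.98 ≈ 6
Molecular formula = (C3H3O3S)6 = C18H18O18S6

C18H18O18S6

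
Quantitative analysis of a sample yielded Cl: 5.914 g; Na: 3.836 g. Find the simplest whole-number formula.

n(Cl) = 5.914/35.45 = 0.1668, n(Na) = 3.836/22.99 = 0.1669
Smallest is Cl at 0.1668 mol; normalising gives Cl 1.000, Na 1.000
Ratio ≈ 1:1, so the empirical formula is ClNa

ClNa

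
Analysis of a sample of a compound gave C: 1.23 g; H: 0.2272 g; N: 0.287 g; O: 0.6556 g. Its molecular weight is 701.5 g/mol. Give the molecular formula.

C: 1.23 g ÷ 12.01 g/mol = 0.1024 mol
H: 0.2272 g ÷ 1.008 g/mol = 0.2254 mol
N: 0.287 g ÷ 14.01 g/mol = 0.02049 mol
O: 0.6556 g ÷ 16.00 g/mol = 0.04097 mol
Divide by the smallest (0.02049 mol N): C 4.999, H 11.003, N 1.000, O 2.000
Ratio ≈ 5:11:1:2, so the empirical formula is C5H11NO2
Empirical-formula mass = 117.15 g/mol
n = 701.5 / 117.15 = 5.99 ≈ 6
Molecular formula = (C5H11NO2)×6 = C30H66N6O12

C30H66N6O12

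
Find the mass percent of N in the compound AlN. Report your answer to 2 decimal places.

34.18%

Molar mass = 1(26.98) + 1(14.01) = 40.990 g/mol
Mass of N per mole = 1 × 14.01 = 14.010 g
% N = 14.010 / 40.990 × 100 = 34.18%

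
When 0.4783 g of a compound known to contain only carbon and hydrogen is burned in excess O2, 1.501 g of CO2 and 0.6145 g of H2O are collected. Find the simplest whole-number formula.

mol C = 1.501 / 44.01 = 0.03411; mass C = 0.03411 × 12.01 = 0.4096 g
mol H = 2 × (0.6145 / 18.02) = 0.06820; mass H = 0.06820 × 1.008 = 0.06875 g
Smallest is C at 0.03411 mol; normalising gives C 1.000, H 2.000
→ CH2

CH2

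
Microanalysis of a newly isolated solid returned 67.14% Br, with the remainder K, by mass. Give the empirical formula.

BrK

Assume 100 g: 67.14 g Br, 32.86 g K.
n(Br) = 67.14/79.90 = 0.8403, n(K) = 32.86/39.10 = 0.8404
Smallest is Br at 0.8403 mol; normalising gives Br 1.000, K 1.000
→ BrK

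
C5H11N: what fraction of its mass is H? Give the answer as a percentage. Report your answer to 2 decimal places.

13.02%

Molar mass = 5(12.01) + 11(1.008) + 1(14.01) = 85.148 g/mol
Mass of H per mole = 11 × 1.008 = 11.088 g
% H = 11.088 / 85.148 × 100 = 13.02%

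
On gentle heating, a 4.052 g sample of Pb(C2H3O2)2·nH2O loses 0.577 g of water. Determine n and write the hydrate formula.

Pb(C2H3O2)2·3H2O

Mass of anhydrous Pb(C2H3O2)2 = 4.052 − 0.577 = 3.475 g
mol H2O = 0.577 / 18.02 = 0.03202
Molar mass of Pb(C2H3O2)2 = 325.29 g/mol → mol Pb(C2H3O2)2 = 3.475 / 325.29 = 0.01068
n = 0.03202 / 0.01068 = 3.00 ≈ 3 → Pb(C2H3O2)2·3H2O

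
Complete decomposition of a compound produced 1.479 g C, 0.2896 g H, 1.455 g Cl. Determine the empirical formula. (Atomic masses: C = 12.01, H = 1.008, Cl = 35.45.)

C3H7Cl

Moles — C: 1.479 / 12.01 = 0.1231 mol; H: 0.2896 / 1.008 = 0.2873 mol; Cl: 1.455 / 35.45 = 0.04104 mol
Ratios (÷ 0.04104): C 3.000, H 7.000, Cl 1.000
→ C3H7Cl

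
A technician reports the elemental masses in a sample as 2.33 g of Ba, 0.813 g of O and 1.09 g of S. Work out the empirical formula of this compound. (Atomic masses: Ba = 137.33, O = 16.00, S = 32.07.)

n(Ba) = 2.33/137.33 = 0.01697, n(O) = 0.813/16.00 = 0.05081, n(S) = 1.09/32.07 = 0.03399
Divide by the smallest (0.01697 mol Ba): Ba 1.000, O 2.995, S 2.003
Ratio ≈ 1:3:2, so the empirical formula is BaO3S2

BaO3S2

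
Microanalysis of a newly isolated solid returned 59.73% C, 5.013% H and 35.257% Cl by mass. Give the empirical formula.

Assume 100 g: 59.73 g C, 5.013 g H, 35.257 g Cl.
C: 59.73 g ÷ 12.01 g/mol = 4.973 mol
H: 5.013 g ÷ 1.008 g/mol = 4.973 mol
Cl: 35.257 g ÷ 35.45 g/mol = 0.9946 mol
Divide by the smallest (0.9946 mol Cl): C 5.001, H 5.000, Cl 1.000
Ratio ≈ 5:5:1, so the empirical formula is C5H5Cl

C5H5Cl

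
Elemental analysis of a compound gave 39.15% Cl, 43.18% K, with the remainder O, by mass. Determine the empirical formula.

ClKO

Assume 100 g: 39.15 g Cl, 43.18 g K, 17.67 g O.
n(Cl) = 39.15/35.45 = 1.104, n(K) = 43.18/39.10 = 1.104, n(O) = 17.67/16.00 = 1.104
Smallest is K at 1.104 mol; normalising gives Cl 1.000, K 1.000, O 1.000
≈ 1:1:1 → ClKO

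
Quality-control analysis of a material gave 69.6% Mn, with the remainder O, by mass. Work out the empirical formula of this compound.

Assume 100 g: 69.6 g Mn, 30.4 g O.
Moles — Mn: 69.6 / 54.94 = 1.267 mol; O: 30.4 / 16.00 = 1.9 mol
Smallest is Mn at 1.267 mol; normalising gives Mn 1.000, O 1.500
×2: Mn 2.00, O 3.00 → Mn2O3

Mn2O3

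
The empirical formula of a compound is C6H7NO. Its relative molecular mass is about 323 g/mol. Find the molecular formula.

Empirical-formula mass = 109.13 g/mol
n = 323 / 109.13 = 2.96 ≈ 3
Molecular formula = (C6H7NO)3 = C18H21N3O3

C18H21N3O3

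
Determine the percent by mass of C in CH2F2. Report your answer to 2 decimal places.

23.08%

Molar mass = 1(12.01) + 2(1.008) + 2(19.00) = 52.026 g/mol
Mass of C per mole = 1 × 12.01 = 12.010 g
% C = 12.010 / 52.026 × 100 = 23.08%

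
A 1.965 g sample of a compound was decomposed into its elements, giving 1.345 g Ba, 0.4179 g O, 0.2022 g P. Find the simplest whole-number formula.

Ba: 1.345 g ÷ 137.33 g/mol = 0.009794 mol
O: 0.4179 g ÷ 16.00 g/mol = 0.02612 mol
P: 0.2022 g ÷ 30.97 g/mol = 0.006529 mol
Smallest is P at 0.006529 mol; normalising gives Ba 1.500, O 4.000, P 1.000
×2: Ba 3.00, O 8.00, P 2.00 → Ba3O8P2

Ba3O8P2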